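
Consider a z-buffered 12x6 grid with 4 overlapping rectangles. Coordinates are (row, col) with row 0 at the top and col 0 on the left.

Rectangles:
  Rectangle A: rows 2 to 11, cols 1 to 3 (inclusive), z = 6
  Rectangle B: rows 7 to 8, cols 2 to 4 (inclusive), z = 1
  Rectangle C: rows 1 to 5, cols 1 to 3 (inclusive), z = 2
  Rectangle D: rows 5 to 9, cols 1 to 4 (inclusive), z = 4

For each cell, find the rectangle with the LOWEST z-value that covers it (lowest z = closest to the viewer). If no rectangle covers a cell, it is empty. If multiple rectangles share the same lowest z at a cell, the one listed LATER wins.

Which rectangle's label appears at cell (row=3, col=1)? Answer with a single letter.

Check cell (3,1):
  A: rows 2-11 cols 1-3 z=6 -> covers; best now A (z=6)
  B: rows 7-8 cols 2-4 -> outside (row miss)
  C: rows 1-5 cols 1-3 z=2 -> covers; best now C (z=2)
  D: rows 5-9 cols 1-4 -> outside (row miss)
Winner: C at z=2

Answer: C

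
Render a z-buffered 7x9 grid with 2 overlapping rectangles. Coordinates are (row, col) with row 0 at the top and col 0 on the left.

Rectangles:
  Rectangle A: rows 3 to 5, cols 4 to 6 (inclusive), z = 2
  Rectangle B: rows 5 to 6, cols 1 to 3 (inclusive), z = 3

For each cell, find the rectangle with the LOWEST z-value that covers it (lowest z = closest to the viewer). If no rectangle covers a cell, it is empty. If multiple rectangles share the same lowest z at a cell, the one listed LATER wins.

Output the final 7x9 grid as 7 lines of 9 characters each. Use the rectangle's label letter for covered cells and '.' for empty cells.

.........
.........
.........
....AAA..
....AAA..
.BBBAAA..
.BBB.....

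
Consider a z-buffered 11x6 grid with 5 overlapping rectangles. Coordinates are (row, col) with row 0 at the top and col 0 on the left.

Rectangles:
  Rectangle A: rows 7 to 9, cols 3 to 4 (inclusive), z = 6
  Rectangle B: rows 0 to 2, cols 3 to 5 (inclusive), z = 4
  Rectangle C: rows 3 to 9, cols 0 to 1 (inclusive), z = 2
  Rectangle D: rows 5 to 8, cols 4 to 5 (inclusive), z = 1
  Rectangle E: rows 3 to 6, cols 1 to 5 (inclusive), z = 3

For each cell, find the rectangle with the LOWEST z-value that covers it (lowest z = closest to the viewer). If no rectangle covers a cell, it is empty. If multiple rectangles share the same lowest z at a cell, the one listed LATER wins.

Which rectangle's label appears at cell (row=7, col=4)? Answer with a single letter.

Check cell (7,4):
  A: rows 7-9 cols 3-4 z=6 -> covers; best now A (z=6)
  B: rows 0-2 cols 3-5 -> outside (row miss)
  C: rows 3-9 cols 0-1 -> outside (col miss)
  D: rows 5-8 cols 4-5 z=1 -> covers; best now D (z=1)
  E: rows 3-6 cols 1-5 -> outside (row miss)
Winner: D at z=1

Answer: D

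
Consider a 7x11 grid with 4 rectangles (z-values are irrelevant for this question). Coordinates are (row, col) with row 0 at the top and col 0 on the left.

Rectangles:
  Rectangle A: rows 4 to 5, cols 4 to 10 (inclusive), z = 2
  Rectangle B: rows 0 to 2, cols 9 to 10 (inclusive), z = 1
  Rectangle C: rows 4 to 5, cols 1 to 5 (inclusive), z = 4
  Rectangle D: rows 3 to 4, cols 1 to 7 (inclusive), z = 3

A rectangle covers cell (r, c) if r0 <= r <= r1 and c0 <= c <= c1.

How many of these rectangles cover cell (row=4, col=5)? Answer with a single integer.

Answer: 3

Derivation:
Check cell (4,5):
  A: rows 4-5 cols 4-10 -> covers
  B: rows 0-2 cols 9-10 -> outside (row miss)
  C: rows 4-5 cols 1-5 -> covers
  D: rows 3-4 cols 1-7 -> covers
Count covering = 3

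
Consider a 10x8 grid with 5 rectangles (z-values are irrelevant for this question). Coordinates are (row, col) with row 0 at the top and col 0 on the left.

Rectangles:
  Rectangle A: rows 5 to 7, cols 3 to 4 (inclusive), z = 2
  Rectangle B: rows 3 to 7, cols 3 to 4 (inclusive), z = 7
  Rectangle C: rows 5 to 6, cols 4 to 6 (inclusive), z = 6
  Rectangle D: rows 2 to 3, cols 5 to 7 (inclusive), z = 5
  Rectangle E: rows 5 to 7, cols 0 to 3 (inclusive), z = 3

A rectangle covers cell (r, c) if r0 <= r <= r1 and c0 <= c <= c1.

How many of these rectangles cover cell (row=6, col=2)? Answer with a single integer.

Check cell (6,2):
  A: rows 5-7 cols 3-4 -> outside (col miss)
  B: rows 3-7 cols 3-4 -> outside (col miss)
  C: rows 5-6 cols 4-6 -> outside (col miss)
  D: rows 2-3 cols 5-7 -> outside (row miss)
  E: rows 5-7 cols 0-3 -> covers
Count covering = 1

Answer: 1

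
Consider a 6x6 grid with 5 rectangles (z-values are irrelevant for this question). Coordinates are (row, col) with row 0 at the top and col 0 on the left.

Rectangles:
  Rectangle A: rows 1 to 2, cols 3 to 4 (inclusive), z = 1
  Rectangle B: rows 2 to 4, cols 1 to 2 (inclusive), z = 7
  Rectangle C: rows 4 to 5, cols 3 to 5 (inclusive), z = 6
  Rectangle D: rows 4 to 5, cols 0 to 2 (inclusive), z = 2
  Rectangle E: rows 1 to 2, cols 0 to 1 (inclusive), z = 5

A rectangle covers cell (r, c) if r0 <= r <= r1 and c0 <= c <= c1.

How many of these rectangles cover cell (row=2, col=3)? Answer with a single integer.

Answer: 1

Derivation:
Check cell (2,3):
  A: rows 1-2 cols 3-4 -> covers
  B: rows 2-4 cols 1-2 -> outside (col miss)
  C: rows 4-5 cols 3-5 -> outside (row miss)
  D: rows 4-5 cols 0-2 -> outside (row miss)
  E: rows 1-2 cols 0-1 -> outside (col miss)
Count covering = 1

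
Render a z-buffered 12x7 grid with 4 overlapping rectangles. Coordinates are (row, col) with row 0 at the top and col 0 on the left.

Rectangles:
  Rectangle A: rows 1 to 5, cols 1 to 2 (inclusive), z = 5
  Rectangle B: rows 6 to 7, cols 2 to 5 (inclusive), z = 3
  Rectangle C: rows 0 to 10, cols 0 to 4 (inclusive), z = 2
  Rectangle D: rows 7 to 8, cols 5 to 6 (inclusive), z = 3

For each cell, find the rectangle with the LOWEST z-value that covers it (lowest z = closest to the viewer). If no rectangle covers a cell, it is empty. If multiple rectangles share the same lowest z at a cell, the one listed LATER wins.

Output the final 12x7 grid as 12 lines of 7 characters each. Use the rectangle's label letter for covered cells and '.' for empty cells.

CCCCC..
CCCCC..
CCCCC..
CCCCC..
CCCCC..
CCCCC..
CCCCCB.
CCCCCDD
CCCCCDD
CCCCC..
CCCCC..
.......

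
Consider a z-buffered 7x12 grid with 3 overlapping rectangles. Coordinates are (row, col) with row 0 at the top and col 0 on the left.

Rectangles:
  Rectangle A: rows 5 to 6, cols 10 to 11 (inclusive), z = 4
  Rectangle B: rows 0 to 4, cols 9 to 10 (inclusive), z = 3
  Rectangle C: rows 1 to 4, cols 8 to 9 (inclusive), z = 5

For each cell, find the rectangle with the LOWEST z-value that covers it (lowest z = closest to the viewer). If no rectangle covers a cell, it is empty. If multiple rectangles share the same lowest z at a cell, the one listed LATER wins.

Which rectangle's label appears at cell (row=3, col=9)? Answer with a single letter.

Check cell (3,9):
  A: rows 5-6 cols 10-11 -> outside (row miss)
  B: rows 0-4 cols 9-10 z=3 -> covers; best now B (z=3)
  C: rows 1-4 cols 8-9 z=5 -> covers; best now B (z=3)
Winner: B at z=3

Answer: B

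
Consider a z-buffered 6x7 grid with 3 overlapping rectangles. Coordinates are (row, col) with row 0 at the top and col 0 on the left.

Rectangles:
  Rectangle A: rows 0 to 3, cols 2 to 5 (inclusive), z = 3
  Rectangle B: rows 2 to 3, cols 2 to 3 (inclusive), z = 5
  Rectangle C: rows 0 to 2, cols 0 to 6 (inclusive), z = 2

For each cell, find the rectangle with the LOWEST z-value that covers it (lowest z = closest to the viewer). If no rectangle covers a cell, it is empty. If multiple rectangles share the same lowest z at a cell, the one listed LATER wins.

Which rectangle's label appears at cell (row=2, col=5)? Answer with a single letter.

Check cell (2,5):
  A: rows 0-3 cols 2-5 z=3 -> covers; best now A (z=3)
  B: rows 2-3 cols 2-3 -> outside (col miss)
  C: rows 0-2 cols 0-6 z=2 -> covers; best now C (z=2)
Winner: C at z=2

Answer: C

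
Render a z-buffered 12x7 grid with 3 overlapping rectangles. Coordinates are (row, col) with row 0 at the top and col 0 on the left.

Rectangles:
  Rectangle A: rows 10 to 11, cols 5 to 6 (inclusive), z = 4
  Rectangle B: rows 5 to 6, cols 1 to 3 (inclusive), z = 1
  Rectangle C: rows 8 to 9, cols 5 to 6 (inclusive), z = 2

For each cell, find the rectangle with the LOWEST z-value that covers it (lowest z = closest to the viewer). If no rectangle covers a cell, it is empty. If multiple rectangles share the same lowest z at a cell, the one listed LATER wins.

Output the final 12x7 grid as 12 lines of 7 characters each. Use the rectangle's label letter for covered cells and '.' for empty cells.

.......
.......
.......
.......
.......
.BBB...
.BBB...
.......
.....CC
.....CC
.....AA
.....AA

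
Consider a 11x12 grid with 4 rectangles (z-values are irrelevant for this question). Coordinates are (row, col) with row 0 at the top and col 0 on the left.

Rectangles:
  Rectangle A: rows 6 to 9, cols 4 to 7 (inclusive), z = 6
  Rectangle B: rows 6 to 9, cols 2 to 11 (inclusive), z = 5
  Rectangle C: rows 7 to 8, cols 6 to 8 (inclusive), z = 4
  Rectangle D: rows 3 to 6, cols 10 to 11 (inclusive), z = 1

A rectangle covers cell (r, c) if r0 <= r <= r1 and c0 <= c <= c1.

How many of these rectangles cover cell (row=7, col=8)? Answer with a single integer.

Answer: 2

Derivation:
Check cell (7,8):
  A: rows 6-9 cols 4-7 -> outside (col miss)
  B: rows 6-9 cols 2-11 -> covers
  C: rows 7-8 cols 6-8 -> covers
  D: rows 3-6 cols 10-11 -> outside (row miss)
Count covering = 2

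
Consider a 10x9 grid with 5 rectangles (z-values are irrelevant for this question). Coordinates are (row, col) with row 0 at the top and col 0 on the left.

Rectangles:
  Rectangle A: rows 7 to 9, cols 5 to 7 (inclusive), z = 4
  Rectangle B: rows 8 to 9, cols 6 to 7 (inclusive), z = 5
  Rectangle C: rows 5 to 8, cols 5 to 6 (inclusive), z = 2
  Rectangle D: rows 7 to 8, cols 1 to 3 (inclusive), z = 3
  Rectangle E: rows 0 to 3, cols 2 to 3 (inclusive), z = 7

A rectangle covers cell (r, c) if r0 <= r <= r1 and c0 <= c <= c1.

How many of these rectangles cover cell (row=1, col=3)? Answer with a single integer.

Answer: 1

Derivation:
Check cell (1,3):
  A: rows 7-9 cols 5-7 -> outside (row miss)
  B: rows 8-9 cols 6-7 -> outside (row miss)
  C: rows 5-8 cols 5-6 -> outside (row miss)
  D: rows 7-8 cols 1-3 -> outside (row miss)
  E: rows 0-3 cols 2-3 -> covers
Count covering = 1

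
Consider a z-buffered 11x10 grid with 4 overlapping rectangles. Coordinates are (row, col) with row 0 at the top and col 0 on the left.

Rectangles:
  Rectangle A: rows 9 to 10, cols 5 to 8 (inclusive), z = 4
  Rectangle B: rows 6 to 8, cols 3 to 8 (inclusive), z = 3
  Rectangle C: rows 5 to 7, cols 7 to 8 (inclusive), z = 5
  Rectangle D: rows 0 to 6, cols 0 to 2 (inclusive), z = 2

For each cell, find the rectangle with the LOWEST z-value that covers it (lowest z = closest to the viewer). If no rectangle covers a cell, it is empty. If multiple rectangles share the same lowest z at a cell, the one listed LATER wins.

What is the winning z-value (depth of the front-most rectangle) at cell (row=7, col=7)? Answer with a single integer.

Check cell (7,7):
  A: rows 9-10 cols 5-8 -> outside (row miss)
  B: rows 6-8 cols 3-8 z=3 -> covers; best now B (z=3)
  C: rows 5-7 cols 7-8 z=5 -> covers; best now B (z=3)
  D: rows 0-6 cols 0-2 -> outside (row miss)
Winner: B at z=3

Answer: 3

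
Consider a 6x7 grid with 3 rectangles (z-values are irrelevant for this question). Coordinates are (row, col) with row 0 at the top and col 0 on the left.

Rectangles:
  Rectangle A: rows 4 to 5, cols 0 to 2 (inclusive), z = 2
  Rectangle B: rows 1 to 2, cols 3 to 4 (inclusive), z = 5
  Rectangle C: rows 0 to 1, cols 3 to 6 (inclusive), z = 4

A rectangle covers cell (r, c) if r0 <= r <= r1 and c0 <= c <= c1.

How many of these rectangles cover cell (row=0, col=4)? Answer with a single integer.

Answer: 1

Derivation:
Check cell (0,4):
  A: rows 4-5 cols 0-2 -> outside (row miss)
  B: rows 1-2 cols 3-4 -> outside (row miss)
  C: rows 0-1 cols 3-6 -> covers
Count covering = 1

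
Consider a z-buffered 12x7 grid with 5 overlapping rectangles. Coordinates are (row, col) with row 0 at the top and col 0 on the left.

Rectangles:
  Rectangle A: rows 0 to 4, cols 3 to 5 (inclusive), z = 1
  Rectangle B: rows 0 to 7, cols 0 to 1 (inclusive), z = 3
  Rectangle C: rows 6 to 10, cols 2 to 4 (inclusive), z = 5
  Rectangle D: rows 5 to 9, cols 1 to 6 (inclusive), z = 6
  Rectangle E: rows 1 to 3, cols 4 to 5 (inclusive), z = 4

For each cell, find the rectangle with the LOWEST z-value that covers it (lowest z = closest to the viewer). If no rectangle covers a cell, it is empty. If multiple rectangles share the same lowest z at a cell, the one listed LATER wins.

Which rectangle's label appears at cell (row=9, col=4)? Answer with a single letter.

Check cell (9,4):
  A: rows 0-4 cols 3-5 -> outside (row miss)
  B: rows 0-7 cols 0-1 -> outside (row miss)
  C: rows 6-10 cols 2-4 z=5 -> covers; best now C (z=5)
  D: rows 5-9 cols 1-6 z=6 -> covers; best now C (z=5)
  E: rows 1-3 cols 4-5 -> outside (row miss)
Winner: C at z=5

Answer: C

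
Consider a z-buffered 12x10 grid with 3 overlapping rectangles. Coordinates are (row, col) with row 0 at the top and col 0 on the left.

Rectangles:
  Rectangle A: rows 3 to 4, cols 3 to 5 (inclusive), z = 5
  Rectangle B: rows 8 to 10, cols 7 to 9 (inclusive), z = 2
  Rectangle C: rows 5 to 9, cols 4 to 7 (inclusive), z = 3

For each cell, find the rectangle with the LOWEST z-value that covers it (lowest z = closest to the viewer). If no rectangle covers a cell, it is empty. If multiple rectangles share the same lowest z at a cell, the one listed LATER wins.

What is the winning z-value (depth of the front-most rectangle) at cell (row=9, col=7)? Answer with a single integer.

Check cell (9,7):
  A: rows 3-4 cols 3-5 -> outside (row miss)
  B: rows 8-10 cols 7-9 z=2 -> covers; best now B (z=2)
  C: rows 5-9 cols 4-7 z=3 -> covers; best now B (z=2)
Winner: B at z=2

Answer: 2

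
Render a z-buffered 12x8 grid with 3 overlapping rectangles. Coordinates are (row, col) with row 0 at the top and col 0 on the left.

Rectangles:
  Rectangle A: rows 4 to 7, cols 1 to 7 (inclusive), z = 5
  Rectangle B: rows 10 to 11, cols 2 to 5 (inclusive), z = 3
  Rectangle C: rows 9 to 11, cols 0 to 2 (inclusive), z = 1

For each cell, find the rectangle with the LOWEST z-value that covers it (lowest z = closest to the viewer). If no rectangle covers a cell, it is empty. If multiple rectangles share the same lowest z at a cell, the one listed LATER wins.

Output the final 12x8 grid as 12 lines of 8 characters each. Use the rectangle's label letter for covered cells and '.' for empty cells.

........
........
........
........
.AAAAAAA
.AAAAAAA
.AAAAAAA
.AAAAAAA
........
CCC.....
CCCBBB..
CCCBBB..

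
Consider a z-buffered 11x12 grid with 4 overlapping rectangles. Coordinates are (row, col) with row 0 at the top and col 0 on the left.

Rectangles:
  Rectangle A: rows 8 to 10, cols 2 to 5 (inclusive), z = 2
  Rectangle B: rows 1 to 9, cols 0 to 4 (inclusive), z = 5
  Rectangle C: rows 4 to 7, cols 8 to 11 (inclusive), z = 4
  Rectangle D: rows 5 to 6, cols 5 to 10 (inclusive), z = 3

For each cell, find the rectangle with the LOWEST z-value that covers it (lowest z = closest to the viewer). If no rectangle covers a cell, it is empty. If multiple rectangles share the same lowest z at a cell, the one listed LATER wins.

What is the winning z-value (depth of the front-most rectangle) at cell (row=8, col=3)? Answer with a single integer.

Check cell (8,3):
  A: rows 8-10 cols 2-5 z=2 -> covers; best now A (z=2)
  B: rows 1-9 cols 0-4 z=5 -> covers; best now A (z=2)
  C: rows 4-7 cols 8-11 -> outside (row miss)
  D: rows 5-6 cols 5-10 -> outside (row miss)
Winner: A at z=2

Answer: 2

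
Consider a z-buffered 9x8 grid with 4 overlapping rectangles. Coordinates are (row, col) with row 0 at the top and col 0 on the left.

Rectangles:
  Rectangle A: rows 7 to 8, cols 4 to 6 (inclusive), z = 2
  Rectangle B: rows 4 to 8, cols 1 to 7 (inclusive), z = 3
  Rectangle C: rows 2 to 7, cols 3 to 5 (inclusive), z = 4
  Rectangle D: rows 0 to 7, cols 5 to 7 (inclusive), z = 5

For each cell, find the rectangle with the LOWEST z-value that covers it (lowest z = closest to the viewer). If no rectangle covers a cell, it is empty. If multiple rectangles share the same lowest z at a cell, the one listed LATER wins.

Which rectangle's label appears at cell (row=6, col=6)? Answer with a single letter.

Answer: B

Derivation:
Check cell (6,6):
  A: rows 7-8 cols 4-6 -> outside (row miss)
  B: rows 4-8 cols 1-7 z=3 -> covers; best now B (z=3)
  C: rows 2-7 cols 3-5 -> outside (col miss)
  D: rows 0-7 cols 5-7 z=5 -> covers; best now B (z=3)
Winner: B at z=3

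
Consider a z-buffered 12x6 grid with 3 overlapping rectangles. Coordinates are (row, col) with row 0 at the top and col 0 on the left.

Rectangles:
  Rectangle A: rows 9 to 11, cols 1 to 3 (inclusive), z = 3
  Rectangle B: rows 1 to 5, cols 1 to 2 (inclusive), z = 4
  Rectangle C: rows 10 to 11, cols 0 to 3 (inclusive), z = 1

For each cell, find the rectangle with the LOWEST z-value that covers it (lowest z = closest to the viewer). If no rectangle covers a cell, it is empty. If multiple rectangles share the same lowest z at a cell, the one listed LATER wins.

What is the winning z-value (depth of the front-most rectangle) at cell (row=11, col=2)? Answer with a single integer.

Check cell (11,2):
  A: rows 9-11 cols 1-3 z=3 -> covers; best now A (z=3)
  B: rows 1-5 cols 1-2 -> outside (row miss)
  C: rows 10-11 cols 0-3 z=1 -> covers; best now C (z=1)
Winner: C at z=1

Answer: 1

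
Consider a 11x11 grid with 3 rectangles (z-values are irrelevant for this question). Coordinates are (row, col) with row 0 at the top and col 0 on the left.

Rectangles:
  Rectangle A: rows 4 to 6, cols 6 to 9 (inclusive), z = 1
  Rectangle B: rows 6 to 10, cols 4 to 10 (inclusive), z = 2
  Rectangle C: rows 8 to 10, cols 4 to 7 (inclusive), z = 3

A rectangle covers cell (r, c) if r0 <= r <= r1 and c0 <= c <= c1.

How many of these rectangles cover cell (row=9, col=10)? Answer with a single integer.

Answer: 1

Derivation:
Check cell (9,10):
  A: rows 4-6 cols 6-9 -> outside (row miss)
  B: rows 6-10 cols 4-10 -> covers
  C: rows 8-10 cols 4-7 -> outside (col miss)
Count covering = 1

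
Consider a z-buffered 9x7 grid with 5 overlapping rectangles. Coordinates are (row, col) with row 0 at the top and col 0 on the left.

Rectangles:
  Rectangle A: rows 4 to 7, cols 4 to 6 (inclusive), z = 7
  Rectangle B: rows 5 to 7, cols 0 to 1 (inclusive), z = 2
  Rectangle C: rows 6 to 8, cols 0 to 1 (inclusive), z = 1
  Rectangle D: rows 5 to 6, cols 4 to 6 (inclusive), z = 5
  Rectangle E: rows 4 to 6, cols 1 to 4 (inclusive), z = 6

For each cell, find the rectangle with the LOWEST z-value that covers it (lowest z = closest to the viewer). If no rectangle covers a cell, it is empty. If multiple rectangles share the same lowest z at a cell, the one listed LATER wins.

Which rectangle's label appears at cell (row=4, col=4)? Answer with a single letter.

Check cell (4,4):
  A: rows 4-7 cols 4-6 z=7 -> covers; best now A (z=7)
  B: rows 5-7 cols 0-1 -> outside (row miss)
  C: rows 6-8 cols 0-1 -> outside (row miss)
  D: rows 5-6 cols 4-6 -> outside (row miss)
  E: rows 4-6 cols 1-4 z=6 -> covers; best now E (z=6)
Winner: E at z=6

Answer: E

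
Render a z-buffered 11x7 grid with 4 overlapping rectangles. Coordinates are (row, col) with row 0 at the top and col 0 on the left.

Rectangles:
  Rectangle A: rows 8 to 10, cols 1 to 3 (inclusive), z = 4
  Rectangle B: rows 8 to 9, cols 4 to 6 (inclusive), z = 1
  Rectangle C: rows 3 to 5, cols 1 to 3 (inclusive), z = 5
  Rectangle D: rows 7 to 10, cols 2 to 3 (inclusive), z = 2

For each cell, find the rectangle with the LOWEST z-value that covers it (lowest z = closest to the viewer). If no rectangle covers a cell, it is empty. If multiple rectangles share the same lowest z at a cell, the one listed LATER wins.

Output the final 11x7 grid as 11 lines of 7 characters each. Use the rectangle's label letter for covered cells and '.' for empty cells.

.......
.......
.......
.CCC...
.CCC...
.CCC...
.......
..DD...
.ADDBBB
.ADDBBB
.ADD...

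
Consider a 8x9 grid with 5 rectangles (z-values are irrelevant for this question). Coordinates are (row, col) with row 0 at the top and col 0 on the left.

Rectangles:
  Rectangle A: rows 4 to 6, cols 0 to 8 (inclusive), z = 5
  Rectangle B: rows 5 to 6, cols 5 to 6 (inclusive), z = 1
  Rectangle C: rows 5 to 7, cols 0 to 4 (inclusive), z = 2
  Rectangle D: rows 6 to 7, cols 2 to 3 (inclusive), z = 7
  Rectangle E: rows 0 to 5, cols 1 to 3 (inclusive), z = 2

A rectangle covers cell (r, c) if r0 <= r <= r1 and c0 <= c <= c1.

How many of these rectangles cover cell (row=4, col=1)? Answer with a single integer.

Check cell (4,1):
  A: rows 4-6 cols 0-8 -> covers
  B: rows 5-6 cols 5-6 -> outside (row miss)
  C: rows 5-7 cols 0-4 -> outside (row miss)
  D: rows 6-7 cols 2-3 -> outside (row miss)
  E: rows 0-5 cols 1-3 -> covers
Count covering = 2

Answer: 2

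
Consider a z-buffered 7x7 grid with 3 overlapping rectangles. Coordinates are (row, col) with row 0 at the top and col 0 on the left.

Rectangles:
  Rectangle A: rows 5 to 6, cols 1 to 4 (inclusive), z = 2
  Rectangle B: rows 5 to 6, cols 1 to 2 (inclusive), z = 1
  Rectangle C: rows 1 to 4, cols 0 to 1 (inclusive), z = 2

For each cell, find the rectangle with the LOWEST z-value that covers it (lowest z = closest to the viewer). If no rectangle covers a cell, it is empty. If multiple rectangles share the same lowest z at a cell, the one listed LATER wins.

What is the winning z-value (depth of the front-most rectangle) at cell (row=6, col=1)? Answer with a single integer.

Answer: 1

Derivation:
Check cell (6,1):
  A: rows 5-6 cols 1-4 z=2 -> covers; best now A (z=2)
  B: rows 5-6 cols 1-2 z=1 -> covers; best now B (z=1)
  C: rows 1-4 cols 0-1 -> outside (row miss)
Winner: B at z=1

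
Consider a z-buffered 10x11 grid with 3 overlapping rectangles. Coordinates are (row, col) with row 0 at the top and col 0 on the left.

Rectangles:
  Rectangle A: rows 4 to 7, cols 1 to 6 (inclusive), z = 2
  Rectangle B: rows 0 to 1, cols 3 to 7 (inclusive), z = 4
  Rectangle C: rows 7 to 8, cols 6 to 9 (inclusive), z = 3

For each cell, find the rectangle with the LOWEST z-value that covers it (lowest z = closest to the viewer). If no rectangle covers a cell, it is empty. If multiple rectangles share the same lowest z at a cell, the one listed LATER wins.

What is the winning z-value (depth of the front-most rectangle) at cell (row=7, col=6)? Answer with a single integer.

Answer: 2

Derivation:
Check cell (7,6):
  A: rows 4-7 cols 1-6 z=2 -> covers; best now A (z=2)
  B: rows 0-1 cols 3-7 -> outside (row miss)
  C: rows 7-8 cols 6-9 z=3 -> covers; best now A (z=2)
Winner: A at z=2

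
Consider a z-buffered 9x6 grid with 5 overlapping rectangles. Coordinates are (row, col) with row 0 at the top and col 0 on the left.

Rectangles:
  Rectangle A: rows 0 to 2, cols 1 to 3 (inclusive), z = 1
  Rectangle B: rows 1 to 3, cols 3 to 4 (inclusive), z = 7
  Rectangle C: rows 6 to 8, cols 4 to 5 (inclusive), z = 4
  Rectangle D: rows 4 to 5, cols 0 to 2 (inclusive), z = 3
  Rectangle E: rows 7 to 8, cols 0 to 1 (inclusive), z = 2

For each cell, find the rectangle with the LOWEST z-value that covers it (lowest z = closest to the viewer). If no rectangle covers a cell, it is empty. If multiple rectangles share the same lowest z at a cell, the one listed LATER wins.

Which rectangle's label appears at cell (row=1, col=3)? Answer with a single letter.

Answer: A

Derivation:
Check cell (1,3):
  A: rows 0-2 cols 1-3 z=1 -> covers; best now A (z=1)
  B: rows 1-3 cols 3-4 z=7 -> covers; best now A (z=1)
  C: rows 6-8 cols 4-5 -> outside (row miss)
  D: rows 4-5 cols 0-2 -> outside (row miss)
  E: rows 7-8 cols 0-1 -> outside (row miss)
Winner: A at z=1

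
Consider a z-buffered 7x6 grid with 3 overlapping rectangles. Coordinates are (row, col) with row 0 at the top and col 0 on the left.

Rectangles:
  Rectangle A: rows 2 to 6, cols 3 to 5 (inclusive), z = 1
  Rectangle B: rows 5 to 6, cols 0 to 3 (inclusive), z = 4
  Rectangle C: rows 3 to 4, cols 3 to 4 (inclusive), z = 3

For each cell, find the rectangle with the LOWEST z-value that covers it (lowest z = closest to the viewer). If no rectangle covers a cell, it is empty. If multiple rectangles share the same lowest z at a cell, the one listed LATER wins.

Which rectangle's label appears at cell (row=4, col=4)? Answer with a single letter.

Check cell (4,4):
  A: rows 2-6 cols 3-5 z=1 -> covers; best now A (z=1)
  B: rows 5-6 cols 0-3 -> outside (row miss)
  C: rows 3-4 cols 3-4 z=3 -> covers; best now A (z=1)
Winner: A at z=1

Answer: A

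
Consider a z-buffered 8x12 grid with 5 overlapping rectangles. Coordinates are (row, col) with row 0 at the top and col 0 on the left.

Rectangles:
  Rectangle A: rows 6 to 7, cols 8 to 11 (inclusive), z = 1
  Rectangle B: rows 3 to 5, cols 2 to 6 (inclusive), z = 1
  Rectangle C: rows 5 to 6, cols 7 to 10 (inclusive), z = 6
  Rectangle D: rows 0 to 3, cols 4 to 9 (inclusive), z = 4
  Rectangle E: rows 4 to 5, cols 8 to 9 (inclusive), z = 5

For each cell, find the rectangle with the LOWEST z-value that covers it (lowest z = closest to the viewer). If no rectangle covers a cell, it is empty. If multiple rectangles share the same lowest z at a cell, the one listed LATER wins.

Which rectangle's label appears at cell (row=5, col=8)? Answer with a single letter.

Check cell (5,8):
  A: rows 6-7 cols 8-11 -> outside (row miss)
  B: rows 3-5 cols 2-6 -> outside (col miss)
  C: rows 5-6 cols 7-10 z=6 -> covers; best now C (z=6)
  D: rows 0-3 cols 4-9 -> outside (row miss)
  E: rows 4-5 cols 8-9 z=5 -> covers; best now E (z=5)
Winner: E at z=5

Answer: E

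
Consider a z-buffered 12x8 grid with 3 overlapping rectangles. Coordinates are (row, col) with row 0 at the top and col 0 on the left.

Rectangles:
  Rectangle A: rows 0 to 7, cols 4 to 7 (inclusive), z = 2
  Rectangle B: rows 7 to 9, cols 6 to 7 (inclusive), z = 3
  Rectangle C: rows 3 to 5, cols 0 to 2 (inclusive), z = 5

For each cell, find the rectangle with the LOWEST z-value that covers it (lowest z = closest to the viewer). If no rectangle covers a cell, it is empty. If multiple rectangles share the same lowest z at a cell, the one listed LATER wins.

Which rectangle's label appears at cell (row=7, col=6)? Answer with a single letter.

Answer: A

Derivation:
Check cell (7,6):
  A: rows 0-7 cols 4-7 z=2 -> covers; best now A (z=2)
  B: rows 7-9 cols 6-7 z=3 -> covers; best now A (z=2)
  C: rows 3-5 cols 0-2 -> outside (row miss)
Winner: A at z=2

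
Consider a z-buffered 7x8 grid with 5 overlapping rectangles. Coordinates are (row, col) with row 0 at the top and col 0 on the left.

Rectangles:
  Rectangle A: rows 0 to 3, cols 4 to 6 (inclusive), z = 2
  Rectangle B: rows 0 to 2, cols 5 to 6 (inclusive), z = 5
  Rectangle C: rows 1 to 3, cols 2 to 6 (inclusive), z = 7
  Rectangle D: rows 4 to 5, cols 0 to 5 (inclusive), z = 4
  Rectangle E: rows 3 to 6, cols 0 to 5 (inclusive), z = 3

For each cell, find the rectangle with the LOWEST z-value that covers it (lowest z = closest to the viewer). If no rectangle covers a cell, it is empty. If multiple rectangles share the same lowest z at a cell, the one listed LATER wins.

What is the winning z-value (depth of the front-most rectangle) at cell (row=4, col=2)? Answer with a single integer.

Answer: 3

Derivation:
Check cell (4,2):
  A: rows 0-3 cols 4-6 -> outside (row miss)
  B: rows 0-2 cols 5-6 -> outside (row miss)
  C: rows 1-3 cols 2-6 -> outside (row miss)
  D: rows 4-5 cols 0-5 z=4 -> covers; best now D (z=4)
  E: rows 3-6 cols 0-5 z=3 -> covers; best now E (z=3)
Winner: E at z=3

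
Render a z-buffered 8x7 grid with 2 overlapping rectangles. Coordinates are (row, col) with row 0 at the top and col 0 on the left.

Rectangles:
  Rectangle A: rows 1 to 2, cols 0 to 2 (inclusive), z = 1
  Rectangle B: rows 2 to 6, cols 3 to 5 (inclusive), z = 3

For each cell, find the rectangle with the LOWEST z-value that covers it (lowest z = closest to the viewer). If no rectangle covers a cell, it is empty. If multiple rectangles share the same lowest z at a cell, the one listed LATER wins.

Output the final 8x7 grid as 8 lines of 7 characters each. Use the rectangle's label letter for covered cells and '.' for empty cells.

.......
AAA....
AAABBB.
...BBB.
...BBB.
...BBB.
...BBB.
.......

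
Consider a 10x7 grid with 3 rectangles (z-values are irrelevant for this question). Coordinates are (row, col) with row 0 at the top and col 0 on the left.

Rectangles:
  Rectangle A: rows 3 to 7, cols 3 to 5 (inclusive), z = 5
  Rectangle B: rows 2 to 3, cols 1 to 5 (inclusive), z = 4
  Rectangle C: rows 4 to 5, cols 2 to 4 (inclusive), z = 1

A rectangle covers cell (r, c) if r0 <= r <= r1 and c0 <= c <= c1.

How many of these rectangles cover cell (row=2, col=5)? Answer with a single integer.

Check cell (2,5):
  A: rows 3-7 cols 3-5 -> outside (row miss)
  B: rows 2-3 cols 1-5 -> covers
  C: rows 4-5 cols 2-4 -> outside (row miss)
Count covering = 1

Answer: 1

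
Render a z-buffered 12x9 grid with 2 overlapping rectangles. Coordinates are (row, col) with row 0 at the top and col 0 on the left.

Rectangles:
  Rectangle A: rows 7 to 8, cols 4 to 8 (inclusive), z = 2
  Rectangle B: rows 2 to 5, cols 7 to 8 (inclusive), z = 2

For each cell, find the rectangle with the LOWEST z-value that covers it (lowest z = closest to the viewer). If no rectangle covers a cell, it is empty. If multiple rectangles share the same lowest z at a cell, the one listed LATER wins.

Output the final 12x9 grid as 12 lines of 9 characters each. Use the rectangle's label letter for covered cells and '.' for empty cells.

.........
.........
.......BB
.......BB
.......BB
.......BB
.........
....AAAAA
....AAAAA
.........
.........
.........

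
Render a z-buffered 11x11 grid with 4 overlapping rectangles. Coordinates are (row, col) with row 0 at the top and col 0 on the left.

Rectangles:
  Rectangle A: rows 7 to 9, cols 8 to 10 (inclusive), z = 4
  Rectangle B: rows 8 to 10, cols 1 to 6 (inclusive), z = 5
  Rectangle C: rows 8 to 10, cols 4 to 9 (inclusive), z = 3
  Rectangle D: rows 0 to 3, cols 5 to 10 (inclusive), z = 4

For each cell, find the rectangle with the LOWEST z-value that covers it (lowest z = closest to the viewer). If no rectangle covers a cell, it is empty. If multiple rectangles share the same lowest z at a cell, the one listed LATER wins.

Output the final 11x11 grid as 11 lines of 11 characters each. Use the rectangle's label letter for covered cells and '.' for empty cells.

.....DDDDDD
.....DDDDDD
.....DDDDDD
.....DDDDDD
...........
...........
...........
........AAA
.BBBCCCCCCA
.BBBCCCCCCA
.BBBCCCCCC.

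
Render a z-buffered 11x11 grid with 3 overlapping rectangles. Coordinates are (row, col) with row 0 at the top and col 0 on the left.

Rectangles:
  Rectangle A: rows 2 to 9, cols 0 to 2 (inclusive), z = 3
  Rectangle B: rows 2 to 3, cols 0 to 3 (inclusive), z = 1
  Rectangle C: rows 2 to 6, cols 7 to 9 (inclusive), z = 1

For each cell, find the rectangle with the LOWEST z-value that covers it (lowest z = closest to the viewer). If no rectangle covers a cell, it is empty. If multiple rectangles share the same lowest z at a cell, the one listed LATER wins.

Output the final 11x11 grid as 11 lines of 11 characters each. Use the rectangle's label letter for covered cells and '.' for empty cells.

...........
...........
BBBB...CCC.
BBBB...CCC.
AAA....CCC.
AAA....CCC.
AAA....CCC.
AAA........
AAA........
AAA........
...........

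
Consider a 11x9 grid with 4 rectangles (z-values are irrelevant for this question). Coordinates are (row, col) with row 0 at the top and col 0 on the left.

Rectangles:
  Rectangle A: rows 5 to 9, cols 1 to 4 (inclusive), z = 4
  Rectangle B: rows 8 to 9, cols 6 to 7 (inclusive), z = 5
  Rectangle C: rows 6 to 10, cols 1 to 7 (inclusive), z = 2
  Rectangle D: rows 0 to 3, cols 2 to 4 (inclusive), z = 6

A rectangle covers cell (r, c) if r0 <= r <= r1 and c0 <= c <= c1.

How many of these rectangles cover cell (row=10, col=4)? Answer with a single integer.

Check cell (10,4):
  A: rows 5-9 cols 1-4 -> outside (row miss)
  B: rows 8-9 cols 6-7 -> outside (row miss)
  C: rows 6-10 cols 1-7 -> covers
  D: rows 0-3 cols 2-4 -> outside (row miss)
Count covering = 1

Answer: 1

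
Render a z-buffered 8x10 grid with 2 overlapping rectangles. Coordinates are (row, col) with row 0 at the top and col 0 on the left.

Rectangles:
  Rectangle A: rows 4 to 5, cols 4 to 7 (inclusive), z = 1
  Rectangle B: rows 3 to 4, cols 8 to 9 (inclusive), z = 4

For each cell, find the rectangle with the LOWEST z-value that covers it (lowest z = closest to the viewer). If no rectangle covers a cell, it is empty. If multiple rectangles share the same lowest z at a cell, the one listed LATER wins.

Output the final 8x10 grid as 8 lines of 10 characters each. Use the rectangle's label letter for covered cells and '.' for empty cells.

..........
..........
..........
........BB
....AAAABB
....AAAA..
..........
..........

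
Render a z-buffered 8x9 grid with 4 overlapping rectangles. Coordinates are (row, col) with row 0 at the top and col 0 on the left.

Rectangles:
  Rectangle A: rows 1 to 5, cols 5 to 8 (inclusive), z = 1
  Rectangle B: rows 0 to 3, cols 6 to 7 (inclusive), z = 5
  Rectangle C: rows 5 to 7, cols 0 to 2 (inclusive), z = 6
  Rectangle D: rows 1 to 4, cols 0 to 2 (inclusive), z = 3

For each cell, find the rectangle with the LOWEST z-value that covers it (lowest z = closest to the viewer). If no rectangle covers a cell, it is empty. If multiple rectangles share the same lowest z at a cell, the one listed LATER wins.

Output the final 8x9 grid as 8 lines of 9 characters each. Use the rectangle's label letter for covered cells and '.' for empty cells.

......BB.
DDD..AAAA
DDD..AAAA
DDD..AAAA
DDD..AAAA
CCC..AAAA
CCC......
CCC......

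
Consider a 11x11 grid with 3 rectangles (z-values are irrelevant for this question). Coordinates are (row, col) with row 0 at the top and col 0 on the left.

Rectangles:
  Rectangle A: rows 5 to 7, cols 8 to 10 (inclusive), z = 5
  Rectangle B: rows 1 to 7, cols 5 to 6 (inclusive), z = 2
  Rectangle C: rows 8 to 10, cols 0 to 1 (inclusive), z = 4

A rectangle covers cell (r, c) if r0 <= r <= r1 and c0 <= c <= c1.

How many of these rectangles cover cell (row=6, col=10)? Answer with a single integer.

Answer: 1

Derivation:
Check cell (6,10):
  A: rows 5-7 cols 8-10 -> covers
  B: rows 1-7 cols 5-6 -> outside (col miss)
  C: rows 8-10 cols 0-1 -> outside (row miss)
Count covering = 1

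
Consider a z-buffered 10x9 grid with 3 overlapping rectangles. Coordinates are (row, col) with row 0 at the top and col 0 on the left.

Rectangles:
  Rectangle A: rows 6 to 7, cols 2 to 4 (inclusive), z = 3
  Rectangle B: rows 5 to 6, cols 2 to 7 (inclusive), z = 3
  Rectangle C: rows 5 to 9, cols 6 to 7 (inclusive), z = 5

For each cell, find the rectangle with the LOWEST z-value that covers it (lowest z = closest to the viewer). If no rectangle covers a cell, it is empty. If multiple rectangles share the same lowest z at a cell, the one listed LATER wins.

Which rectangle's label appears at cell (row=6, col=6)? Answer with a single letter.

Answer: B

Derivation:
Check cell (6,6):
  A: rows 6-7 cols 2-4 -> outside (col miss)
  B: rows 5-6 cols 2-7 z=3 -> covers; best now B (z=3)
  C: rows 5-9 cols 6-7 z=5 -> covers; best now B (z=3)
Winner: B at z=3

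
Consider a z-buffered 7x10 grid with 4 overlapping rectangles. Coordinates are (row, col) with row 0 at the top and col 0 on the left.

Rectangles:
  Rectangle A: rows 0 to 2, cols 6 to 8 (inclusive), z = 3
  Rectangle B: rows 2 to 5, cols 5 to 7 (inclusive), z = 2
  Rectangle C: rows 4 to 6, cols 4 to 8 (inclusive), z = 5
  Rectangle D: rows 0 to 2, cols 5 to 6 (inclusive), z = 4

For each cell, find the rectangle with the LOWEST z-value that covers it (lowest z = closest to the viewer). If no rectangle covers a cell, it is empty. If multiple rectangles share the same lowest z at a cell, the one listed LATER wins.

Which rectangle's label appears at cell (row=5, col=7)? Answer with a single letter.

Check cell (5,7):
  A: rows 0-2 cols 6-8 -> outside (row miss)
  B: rows 2-5 cols 5-7 z=2 -> covers; best now B (z=2)
  C: rows 4-6 cols 4-8 z=5 -> covers; best now B (z=2)
  D: rows 0-2 cols 5-6 -> outside (row miss)
Winner: B at z=2

Answer: B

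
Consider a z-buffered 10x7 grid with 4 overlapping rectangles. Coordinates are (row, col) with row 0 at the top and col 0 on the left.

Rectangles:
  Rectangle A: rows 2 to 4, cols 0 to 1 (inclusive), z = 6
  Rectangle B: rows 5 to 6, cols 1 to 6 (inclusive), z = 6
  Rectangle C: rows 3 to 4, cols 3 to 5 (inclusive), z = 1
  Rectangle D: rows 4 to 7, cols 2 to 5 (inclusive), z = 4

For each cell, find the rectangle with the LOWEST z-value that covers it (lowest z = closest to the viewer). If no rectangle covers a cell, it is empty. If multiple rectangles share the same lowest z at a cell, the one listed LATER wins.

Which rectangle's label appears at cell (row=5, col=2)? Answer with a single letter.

Check cell (5,2):
  A: rows 2-4 cols 0-1 -> outside (row miss)
  B: rows 5-6 cols 1-6 z=6 -> covers; best now B (z=6)
  C: rows 3-4 cols 3-5 -> outside (row miss)
  D: rows 4-7 cols 2-5 z=4 -> covers; best now D (z=4)
Winner: D at z=4

Answer: D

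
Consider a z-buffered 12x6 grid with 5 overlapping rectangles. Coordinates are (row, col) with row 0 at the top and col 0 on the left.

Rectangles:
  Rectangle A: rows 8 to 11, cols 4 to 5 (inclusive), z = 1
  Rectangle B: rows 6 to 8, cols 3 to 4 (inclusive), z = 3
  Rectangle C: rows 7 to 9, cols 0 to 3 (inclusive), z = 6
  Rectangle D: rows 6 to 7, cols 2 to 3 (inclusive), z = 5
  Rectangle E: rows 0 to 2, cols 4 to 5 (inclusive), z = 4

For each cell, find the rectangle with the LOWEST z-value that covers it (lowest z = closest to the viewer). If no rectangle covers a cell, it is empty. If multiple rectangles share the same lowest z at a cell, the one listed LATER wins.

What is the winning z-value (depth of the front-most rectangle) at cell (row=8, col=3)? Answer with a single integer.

Answer: 3

Derivation:
Check cell (8,3):
  A: rows 8-11 cols 4-5 -> outside (col miss)
  B: rows 6-8 cols 3-4 z=3 -> covers; best now B (z=3)
  C: rows 7-9 cols 0-3 z=6 -> covers; best now B (z=3)
  D: rows 6-7 cols 2-3 -> outside (row miss)
  E: rows 0-2 cols 4-5 -> outside (row miss)
Winner: B at z=3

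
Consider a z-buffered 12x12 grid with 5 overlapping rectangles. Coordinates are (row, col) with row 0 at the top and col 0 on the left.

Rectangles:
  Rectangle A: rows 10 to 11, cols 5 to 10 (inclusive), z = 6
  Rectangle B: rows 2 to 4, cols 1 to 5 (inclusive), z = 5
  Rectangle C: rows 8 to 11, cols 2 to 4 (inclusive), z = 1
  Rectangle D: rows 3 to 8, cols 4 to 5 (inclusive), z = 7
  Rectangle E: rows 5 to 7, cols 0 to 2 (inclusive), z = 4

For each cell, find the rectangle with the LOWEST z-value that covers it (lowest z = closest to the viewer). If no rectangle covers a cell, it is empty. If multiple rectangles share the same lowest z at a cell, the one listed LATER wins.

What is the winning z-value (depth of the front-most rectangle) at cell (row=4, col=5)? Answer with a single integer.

Answer: 5

Derivation:
Check cell (4,5):
  A: rows 10-11 cols 5-10 -> outside (row miss)
  B: rows 2-4 cols 1-5 z=5 -> covers; best now B (z=5)
  C: rows 8-11 cols 2-4 -> outside (row miss)
  D: rows 3-8 cols 4-5 z=7 -> covers; best now B (z=5)
  E: rows 5-7 cols 0-2 -> outside (row miss)
Winner: B at z=5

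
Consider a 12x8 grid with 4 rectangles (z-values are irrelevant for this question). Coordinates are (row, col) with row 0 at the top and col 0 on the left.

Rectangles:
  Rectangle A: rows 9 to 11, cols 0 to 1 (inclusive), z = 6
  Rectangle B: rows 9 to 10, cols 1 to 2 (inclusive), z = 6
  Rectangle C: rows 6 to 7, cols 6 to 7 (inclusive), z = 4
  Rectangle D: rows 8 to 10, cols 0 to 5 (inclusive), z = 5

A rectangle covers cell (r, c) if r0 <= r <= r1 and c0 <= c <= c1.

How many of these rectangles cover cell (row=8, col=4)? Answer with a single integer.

Check cell (8,4):
  A: rows 9-11 cols 0-1 -> outside (row miss)
  B: rows 9-10 cols 1-2 -> outside (row miss)
  C: rows 6-7 cols 6-7 -> outside (row miss)
  D: rows 8-10 cols 0-5 -> covers
Count covering = 1

Answer: 1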